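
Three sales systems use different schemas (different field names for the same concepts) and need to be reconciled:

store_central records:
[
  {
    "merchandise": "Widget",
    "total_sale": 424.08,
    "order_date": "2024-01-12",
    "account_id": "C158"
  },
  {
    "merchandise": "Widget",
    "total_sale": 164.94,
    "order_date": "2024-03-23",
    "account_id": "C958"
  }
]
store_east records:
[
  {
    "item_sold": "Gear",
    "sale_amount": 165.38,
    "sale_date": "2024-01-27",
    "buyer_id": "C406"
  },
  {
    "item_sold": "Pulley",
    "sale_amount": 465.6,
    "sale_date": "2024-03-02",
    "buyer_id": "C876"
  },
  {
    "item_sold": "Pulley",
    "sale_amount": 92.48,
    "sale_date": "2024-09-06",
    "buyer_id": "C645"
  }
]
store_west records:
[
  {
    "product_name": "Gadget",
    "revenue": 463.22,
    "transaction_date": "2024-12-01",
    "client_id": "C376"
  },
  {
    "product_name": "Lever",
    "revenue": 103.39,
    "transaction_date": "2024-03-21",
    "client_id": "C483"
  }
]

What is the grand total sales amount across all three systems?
1879.09

Schema reconciliation - all amount fields map to sale amount:

store_central (total_sale): 589.02
store_east (sale_amount): 723.46
store_west (revenue): 566.61

Grand total: 1879.09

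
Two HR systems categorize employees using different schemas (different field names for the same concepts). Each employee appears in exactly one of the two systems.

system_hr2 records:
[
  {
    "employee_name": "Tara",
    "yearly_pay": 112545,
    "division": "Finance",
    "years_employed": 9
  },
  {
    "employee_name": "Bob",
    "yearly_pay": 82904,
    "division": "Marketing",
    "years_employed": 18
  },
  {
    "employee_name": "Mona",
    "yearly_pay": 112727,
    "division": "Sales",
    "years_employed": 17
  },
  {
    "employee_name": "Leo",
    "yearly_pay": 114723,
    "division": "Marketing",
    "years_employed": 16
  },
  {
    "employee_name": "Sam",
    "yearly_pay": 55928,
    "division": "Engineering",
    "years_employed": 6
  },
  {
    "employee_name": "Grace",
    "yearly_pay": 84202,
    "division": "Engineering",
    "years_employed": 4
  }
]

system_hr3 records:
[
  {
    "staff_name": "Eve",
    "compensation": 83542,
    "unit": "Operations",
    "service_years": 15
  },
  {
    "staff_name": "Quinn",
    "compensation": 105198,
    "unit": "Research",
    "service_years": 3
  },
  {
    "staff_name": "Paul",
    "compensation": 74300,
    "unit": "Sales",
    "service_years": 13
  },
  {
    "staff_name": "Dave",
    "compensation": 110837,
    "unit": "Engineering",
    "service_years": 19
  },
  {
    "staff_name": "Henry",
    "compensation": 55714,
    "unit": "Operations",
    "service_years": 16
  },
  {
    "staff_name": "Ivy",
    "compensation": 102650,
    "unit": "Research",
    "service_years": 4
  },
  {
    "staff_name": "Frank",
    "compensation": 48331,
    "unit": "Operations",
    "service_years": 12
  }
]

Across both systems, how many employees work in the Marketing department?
2

Schema mapping: "division" (system_hr2) = "unit" (system_hr3) = department

Marketing employees in system_hr2: 2
Marketing employees in system_hr3: 0

Total in Marketing: 2 + 0 = 2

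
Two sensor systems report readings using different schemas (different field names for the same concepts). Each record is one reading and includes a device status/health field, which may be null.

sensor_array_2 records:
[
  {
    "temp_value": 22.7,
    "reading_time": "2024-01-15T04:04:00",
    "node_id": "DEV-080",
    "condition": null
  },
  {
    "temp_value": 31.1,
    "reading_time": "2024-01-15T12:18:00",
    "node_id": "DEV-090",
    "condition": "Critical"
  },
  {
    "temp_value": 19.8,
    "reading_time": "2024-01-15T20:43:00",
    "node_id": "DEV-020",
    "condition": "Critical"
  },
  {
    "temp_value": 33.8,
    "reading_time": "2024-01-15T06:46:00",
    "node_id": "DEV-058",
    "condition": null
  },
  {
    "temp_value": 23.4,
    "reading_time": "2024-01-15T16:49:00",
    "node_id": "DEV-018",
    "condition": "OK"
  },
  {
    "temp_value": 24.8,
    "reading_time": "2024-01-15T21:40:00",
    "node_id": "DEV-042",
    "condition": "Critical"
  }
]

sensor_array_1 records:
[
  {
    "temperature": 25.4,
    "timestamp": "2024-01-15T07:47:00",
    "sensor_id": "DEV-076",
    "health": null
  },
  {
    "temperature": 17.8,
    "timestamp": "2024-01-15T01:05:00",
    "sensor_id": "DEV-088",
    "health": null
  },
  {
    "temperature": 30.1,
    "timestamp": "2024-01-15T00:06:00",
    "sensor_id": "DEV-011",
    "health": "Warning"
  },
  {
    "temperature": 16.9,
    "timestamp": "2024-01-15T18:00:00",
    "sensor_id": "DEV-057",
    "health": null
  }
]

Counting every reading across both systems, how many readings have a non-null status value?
5

Schema mapping: "condition" (sensor_array_2) = "health" (sensor_array_1) = status

Non-null in sensor_array_2: 4
Non-null in sensor_array_1: 1

Total non-null: 4 + 1 = 5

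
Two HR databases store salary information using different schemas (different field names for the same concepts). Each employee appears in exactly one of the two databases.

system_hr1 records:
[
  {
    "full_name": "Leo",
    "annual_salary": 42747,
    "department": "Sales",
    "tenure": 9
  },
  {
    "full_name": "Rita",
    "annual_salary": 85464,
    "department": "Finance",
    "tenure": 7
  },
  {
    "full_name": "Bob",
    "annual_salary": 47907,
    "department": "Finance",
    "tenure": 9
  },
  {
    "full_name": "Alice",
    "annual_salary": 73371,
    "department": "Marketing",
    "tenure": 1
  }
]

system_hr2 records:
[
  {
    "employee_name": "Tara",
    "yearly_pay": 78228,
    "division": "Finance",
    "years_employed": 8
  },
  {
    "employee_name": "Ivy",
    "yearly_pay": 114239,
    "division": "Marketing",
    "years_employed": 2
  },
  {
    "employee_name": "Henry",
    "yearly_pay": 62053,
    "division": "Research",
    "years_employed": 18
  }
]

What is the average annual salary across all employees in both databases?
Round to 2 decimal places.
72001.29

Schema mapping: "annual_salary" (system_hr1) = "yearly_pay" (system_hr2) = annual salary

All salaries: [42747, 85464, 47907, 73371, 78228, 114239, 62053]
Sum: 504009
Count: 7
Average: 504009 / 7 = 72001.29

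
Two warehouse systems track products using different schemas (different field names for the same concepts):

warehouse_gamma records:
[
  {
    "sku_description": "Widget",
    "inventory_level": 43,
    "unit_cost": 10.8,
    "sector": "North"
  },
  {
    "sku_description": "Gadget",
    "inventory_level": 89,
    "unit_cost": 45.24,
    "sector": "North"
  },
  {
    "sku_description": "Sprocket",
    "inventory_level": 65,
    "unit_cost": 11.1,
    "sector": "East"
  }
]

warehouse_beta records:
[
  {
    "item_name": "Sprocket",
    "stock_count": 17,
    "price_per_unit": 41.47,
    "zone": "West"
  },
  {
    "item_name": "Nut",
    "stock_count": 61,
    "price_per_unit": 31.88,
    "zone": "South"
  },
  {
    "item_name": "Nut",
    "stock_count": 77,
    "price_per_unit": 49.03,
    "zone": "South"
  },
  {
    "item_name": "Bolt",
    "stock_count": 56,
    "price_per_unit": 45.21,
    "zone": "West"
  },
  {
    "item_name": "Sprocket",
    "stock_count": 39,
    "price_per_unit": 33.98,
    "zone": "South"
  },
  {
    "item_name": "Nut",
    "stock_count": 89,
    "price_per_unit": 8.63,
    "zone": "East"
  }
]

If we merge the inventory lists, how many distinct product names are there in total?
5

Schema mapping: "sku_description" (warehouse_gamma) = "item_name" (warehouse_beta) = product name

Products in warehouse_gamma: ['Gadget', 'Sprocket', 'Widget']
Products in warehouse_beta: ['Bolt', 'Nut', 'Sprocket']

Union (unique products): ['Bolt', 'Gadget', 'Nut', 'Sprocket', 'Widget']
Count: 5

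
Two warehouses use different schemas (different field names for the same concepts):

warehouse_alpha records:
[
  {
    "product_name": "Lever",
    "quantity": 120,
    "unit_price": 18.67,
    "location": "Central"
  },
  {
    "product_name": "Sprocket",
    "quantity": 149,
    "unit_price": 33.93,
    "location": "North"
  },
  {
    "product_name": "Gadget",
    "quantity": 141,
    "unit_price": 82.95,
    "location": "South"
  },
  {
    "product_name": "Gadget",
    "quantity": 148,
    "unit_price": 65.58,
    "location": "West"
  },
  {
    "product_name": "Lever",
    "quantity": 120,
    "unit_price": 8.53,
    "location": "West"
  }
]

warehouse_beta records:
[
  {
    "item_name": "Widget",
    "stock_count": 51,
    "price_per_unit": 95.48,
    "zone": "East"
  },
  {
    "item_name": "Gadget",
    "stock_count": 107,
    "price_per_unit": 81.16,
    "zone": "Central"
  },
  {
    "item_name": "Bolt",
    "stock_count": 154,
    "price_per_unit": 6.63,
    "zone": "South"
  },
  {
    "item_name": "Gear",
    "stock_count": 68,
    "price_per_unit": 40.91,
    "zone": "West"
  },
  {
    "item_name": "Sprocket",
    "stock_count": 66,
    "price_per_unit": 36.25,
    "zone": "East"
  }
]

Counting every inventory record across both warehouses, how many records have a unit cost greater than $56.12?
4

Schema mapping: "unit_price" (warehouse_alpha) = "price_per_unit" (warehouse_beta) = unit cost

Records > $56.12 in warehouse_alpha: 2
Records > $56.12 in warehouse_beta: 2

Total count: 2 + 2 = 4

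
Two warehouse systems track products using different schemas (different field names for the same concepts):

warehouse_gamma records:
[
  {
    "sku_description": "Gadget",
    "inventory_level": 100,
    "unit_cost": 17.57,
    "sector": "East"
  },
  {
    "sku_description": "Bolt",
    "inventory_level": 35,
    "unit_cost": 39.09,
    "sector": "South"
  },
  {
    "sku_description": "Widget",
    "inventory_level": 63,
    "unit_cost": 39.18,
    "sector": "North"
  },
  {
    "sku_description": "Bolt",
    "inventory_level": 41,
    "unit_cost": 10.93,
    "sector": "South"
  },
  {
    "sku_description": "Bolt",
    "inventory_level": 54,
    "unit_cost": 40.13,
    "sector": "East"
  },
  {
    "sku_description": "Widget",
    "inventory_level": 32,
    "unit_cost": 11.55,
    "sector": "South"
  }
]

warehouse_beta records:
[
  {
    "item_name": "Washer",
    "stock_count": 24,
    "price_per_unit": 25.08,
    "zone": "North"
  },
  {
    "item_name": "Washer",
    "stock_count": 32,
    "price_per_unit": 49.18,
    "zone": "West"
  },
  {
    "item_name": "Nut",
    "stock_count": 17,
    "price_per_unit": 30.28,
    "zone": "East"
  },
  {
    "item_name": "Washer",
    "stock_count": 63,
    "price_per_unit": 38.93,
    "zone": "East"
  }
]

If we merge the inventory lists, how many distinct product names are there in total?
5

Schema mapping: "sku_description" (warehouse_gamma) = "item_name" (warehouse_beta) = product name

Products in warehouse_gamma: ['Bolt', 'Gadget', 'Widget']
Products in warehouse_beta: ['Nut', 'Washer']

Union (unique products): ['Bolt', 'Gadget', 'Nut', 'Washer', 'Widget']
Count: 5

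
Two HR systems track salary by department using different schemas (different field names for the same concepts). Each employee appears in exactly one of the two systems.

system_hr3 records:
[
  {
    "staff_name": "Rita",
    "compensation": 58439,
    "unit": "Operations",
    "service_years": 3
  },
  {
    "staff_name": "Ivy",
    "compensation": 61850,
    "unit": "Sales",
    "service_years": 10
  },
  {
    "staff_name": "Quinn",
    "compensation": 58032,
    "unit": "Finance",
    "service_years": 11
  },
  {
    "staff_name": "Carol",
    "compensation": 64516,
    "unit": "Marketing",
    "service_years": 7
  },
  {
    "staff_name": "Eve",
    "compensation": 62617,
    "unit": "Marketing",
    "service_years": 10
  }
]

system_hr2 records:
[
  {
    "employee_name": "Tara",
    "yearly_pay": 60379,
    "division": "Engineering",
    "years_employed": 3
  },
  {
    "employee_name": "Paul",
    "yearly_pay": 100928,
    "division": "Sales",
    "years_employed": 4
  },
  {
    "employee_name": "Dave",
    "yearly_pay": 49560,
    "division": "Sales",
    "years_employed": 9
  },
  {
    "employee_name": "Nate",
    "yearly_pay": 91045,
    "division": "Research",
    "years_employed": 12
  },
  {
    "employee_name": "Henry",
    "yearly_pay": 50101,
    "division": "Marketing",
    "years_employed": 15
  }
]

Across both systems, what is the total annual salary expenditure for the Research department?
91045

Schema mappings:
- "unit" (system_hr3) = "division" (system_hr2) = department
- "compensation" (system_hr3) = "yearly_pay" (system_hr2) = salary

Research salaries from system_hr3: 0
Research salaries from system_hr2: 91045

Total: 0 + 91045 = 91045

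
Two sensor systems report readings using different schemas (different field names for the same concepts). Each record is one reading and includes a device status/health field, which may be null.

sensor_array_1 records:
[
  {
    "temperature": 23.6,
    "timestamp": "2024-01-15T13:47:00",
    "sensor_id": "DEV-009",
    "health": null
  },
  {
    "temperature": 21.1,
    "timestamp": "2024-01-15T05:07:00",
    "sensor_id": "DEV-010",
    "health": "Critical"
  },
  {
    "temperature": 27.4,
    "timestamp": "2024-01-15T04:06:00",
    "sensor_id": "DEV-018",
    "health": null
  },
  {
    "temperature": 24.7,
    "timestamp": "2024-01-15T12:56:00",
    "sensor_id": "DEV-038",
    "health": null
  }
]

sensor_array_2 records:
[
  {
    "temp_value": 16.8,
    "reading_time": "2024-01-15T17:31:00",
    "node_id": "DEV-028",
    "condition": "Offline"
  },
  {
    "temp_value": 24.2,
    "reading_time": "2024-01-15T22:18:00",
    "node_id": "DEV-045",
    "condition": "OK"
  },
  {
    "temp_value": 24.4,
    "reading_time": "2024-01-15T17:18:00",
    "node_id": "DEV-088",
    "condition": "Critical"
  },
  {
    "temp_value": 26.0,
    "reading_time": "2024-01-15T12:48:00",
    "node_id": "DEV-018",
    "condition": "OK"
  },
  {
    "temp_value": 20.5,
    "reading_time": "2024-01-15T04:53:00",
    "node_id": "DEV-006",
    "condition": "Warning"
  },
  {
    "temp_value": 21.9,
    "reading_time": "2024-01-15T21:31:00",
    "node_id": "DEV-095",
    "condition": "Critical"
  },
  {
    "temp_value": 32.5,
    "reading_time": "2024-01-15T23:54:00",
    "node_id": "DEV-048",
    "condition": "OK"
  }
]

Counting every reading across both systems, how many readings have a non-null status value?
8

Schema mapping: "health" (sensor_array_1) = "condition" (sensor_array_2) = status

Non-null in sensor_array_1: 1
Non-null in sensor_array_2: 7

Total non-null: 1 + 7 = 8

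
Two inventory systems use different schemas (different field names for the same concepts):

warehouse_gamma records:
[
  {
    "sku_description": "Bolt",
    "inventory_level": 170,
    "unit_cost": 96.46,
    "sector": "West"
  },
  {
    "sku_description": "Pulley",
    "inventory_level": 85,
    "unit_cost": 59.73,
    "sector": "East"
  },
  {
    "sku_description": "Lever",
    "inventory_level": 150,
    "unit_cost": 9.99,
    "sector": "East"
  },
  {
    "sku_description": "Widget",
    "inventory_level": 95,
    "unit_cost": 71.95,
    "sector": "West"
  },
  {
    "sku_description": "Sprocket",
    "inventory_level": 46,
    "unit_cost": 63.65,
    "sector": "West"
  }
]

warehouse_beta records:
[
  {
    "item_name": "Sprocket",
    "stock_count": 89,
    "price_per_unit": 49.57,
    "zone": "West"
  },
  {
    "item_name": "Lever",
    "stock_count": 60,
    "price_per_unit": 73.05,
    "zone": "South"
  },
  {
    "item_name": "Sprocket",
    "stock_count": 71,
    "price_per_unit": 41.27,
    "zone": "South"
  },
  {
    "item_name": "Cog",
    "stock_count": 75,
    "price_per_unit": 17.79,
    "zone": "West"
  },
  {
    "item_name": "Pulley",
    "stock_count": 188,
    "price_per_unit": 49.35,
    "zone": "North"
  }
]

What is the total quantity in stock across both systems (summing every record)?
1029

To reconcile these schemas, identify the field holding the quantity in stock in each system:
1. In warehouse_gamma it is "inventory_level"
2. In warehouse_beta it is "stock_count"

From warehouse_gamma: 170 + 85 + 150 + 95 + 46 = 546
From warehouse_beta: 89 + 60 + 71 + 75 + 188 = 483

Total: 546 + 483 = 1029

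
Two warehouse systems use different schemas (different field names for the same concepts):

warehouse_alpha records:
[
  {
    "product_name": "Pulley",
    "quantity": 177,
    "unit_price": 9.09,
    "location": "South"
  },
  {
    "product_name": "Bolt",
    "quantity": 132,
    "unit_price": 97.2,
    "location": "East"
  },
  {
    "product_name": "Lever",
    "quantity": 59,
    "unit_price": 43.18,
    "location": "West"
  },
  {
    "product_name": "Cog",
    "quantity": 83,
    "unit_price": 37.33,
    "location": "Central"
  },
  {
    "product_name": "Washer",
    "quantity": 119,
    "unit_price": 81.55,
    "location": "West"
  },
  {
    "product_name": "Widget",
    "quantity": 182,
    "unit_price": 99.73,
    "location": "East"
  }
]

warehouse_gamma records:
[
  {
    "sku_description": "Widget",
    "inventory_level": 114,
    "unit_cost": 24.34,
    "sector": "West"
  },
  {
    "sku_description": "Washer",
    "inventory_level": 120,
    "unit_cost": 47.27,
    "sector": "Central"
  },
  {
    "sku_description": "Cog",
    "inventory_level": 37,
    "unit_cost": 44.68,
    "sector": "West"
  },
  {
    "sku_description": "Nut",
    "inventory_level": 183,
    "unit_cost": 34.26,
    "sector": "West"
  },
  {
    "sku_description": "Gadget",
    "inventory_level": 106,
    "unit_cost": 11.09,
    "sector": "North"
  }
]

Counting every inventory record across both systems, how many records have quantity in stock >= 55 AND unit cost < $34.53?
4

Schema mappings:
- "quantity" (warehouse_alpha) = "inventory_level" (warehouse_gamma) = quantity
- "unit_price" (warehouse_alpha) = "unit_cost" (warehouse_gamma) = unit cost

Records meeting both conditions in warehouse_alpha: 1
Records meeting both conditions in warehouse_gamma: 3

Total: 1 + 3 = 4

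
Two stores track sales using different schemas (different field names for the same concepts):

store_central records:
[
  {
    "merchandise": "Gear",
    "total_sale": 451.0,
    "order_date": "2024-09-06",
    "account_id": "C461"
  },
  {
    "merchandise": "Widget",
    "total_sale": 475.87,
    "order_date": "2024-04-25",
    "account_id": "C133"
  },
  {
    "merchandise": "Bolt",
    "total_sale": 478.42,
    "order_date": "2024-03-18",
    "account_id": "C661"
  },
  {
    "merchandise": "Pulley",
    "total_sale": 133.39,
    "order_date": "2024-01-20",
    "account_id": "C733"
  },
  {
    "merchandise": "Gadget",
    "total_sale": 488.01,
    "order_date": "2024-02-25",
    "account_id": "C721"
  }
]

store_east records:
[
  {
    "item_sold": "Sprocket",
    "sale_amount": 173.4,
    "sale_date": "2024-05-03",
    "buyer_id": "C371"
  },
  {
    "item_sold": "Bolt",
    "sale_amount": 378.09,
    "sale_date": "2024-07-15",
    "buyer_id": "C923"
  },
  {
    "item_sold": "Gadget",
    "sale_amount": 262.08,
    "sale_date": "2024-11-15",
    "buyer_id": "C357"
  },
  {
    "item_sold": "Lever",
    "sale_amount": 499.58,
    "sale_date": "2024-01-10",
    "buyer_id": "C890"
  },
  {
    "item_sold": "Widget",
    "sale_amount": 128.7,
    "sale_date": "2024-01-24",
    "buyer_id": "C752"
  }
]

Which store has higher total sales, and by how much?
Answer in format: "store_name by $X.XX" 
store_central by $584.84

Schema mapping: "total_sale" (store_central) = "sale_amount" (store_east) = sale amount

Total for store_central: 2026.69
Total for store_east: 1441.85

Difference: |2026.69 - 1441.85| = 584.84
store_central has higher sales by $584.84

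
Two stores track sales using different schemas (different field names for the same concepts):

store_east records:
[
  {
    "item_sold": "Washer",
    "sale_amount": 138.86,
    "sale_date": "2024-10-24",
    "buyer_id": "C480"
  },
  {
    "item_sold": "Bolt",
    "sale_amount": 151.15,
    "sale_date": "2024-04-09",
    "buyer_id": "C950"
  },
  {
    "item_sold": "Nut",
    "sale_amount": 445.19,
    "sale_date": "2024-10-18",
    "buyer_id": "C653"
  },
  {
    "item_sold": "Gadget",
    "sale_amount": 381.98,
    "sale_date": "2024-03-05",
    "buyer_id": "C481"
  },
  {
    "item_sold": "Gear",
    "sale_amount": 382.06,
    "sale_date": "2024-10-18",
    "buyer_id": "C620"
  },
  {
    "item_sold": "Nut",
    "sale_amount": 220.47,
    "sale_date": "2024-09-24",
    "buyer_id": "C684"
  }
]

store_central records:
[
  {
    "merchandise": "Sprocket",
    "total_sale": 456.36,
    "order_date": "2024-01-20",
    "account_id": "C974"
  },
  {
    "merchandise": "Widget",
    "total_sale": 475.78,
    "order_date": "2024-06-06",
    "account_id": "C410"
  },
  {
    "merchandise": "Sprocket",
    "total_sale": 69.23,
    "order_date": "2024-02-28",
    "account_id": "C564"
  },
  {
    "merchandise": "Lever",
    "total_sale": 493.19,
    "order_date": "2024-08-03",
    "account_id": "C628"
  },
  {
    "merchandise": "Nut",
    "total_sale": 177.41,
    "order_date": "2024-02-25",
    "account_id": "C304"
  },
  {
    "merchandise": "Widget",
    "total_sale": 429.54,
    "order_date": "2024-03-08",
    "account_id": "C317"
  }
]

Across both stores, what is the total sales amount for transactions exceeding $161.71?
3461.98

Schema mapping: "sale_amount" (store_east) = "total_sale" (store_central) = sale amount

Sum of sales > $161.71 in store_east: 1429.7
Sum of sales > $161.71 in store_central: 2032.28

Total: 1429.7 + 2032.28 = 3461.98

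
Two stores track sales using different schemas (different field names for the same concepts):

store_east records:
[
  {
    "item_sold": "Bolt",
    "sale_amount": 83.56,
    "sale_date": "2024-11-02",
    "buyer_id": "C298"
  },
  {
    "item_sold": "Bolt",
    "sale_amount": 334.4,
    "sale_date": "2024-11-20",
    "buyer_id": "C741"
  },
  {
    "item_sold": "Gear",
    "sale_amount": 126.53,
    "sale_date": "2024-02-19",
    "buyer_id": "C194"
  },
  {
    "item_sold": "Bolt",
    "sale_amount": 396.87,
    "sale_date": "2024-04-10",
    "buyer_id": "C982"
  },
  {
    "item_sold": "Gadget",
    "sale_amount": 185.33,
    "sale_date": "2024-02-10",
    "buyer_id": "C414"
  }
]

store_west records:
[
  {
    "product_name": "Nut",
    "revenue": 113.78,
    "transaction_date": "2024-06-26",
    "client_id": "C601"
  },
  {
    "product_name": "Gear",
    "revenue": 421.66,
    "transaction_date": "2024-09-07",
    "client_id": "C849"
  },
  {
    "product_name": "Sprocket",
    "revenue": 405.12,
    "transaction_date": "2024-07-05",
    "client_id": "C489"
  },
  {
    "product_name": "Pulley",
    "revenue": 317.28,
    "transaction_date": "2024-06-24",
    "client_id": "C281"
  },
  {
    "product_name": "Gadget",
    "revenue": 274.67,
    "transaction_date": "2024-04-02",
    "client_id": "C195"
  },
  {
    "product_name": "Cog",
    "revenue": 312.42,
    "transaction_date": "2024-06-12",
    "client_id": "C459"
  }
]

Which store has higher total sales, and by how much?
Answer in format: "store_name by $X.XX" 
store_west by $718.24

Schema mapping: "sale_amount" (store_east) = "revenue" (store_west) = sale amount

Total for store_east: 1126.69
Total for store_west: 1844.93

Difference: |1126.69 - 1844.93| = 718.24
store_west has higher sales by $718.24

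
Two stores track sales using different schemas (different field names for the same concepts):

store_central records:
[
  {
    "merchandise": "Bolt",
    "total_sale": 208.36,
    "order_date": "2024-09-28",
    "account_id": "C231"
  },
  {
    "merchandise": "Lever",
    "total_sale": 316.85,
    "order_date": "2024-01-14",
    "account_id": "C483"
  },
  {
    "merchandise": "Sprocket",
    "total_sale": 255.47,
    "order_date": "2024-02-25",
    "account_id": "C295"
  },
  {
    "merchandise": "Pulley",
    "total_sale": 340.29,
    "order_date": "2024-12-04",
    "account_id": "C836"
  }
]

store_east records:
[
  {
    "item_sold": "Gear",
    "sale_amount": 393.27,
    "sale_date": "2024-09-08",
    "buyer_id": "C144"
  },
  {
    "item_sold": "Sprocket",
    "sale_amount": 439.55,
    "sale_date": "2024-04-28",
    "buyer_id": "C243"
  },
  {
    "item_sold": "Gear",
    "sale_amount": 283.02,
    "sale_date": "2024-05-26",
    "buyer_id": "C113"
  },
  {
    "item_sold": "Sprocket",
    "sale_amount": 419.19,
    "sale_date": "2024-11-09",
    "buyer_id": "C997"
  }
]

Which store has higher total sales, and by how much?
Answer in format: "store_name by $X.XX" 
store_east by $414.06

Schema mapping: "total_sale" (store_central) = "sale_amount" (store_east) = sale amount

Total for store_central: 1120.97
Total for store_east: 1535.03

Difference: |1120.97 - 1535.03| = 414.06
store_east has higher sales by $414.06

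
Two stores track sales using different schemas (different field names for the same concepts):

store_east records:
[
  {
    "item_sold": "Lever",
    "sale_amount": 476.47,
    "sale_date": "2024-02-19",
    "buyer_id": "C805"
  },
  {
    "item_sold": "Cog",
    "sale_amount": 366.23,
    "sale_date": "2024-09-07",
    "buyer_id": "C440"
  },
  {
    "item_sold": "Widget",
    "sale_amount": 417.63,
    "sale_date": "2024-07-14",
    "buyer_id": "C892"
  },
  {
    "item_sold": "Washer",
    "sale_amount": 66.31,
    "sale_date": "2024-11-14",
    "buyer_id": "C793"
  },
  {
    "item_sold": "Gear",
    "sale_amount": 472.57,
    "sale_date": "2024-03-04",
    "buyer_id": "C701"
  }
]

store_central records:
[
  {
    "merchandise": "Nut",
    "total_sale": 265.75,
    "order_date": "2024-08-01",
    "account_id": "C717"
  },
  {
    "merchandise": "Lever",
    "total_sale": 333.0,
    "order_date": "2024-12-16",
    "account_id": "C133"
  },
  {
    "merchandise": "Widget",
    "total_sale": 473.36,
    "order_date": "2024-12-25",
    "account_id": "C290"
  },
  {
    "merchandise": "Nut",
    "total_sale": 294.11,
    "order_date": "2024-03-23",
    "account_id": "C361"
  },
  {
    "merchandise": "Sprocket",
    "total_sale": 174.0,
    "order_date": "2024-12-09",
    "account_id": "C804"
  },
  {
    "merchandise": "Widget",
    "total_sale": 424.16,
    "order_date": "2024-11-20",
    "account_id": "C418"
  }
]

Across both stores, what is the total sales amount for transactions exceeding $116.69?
3697.28

Schema mapping: "sale_amount" (store_east) = "total_sale" (store_central) = sale amount

Sum of sales > $116.69 in store_east: 1732.9
Sum of sales > $116.69 in store_central: 1964.38

Total: 1732.9 + 1964.38 = 3697.28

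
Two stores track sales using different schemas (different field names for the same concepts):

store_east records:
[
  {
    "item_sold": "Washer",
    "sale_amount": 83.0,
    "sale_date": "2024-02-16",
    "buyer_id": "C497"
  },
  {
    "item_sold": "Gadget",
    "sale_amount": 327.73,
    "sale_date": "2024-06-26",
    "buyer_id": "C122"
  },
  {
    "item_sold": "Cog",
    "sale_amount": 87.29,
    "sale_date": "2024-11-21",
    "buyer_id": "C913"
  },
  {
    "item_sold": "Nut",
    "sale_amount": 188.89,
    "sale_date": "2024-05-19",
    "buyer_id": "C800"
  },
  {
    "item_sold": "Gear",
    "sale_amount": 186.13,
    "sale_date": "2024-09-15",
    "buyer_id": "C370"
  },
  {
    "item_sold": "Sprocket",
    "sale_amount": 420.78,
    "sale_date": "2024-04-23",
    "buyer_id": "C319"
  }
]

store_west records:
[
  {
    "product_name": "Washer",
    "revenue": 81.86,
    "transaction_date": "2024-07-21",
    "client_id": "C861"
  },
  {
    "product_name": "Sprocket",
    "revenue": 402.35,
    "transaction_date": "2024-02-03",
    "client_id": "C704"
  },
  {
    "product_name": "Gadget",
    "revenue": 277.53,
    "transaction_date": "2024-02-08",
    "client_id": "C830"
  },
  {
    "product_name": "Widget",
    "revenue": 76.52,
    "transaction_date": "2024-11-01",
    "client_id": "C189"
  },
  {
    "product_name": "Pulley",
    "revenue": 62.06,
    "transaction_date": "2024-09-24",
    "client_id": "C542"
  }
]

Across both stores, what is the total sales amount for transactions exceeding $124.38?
1803.41

Schema mapping: "sale_amount" (store_east) = "revenue" (store_west) = sale amount

Sum of sales > $124.38 in store_east: 1123.53
Sum of sales > $124.38 in store_west: 679.88

Total: 1123.53 + 679.88 = 1803.41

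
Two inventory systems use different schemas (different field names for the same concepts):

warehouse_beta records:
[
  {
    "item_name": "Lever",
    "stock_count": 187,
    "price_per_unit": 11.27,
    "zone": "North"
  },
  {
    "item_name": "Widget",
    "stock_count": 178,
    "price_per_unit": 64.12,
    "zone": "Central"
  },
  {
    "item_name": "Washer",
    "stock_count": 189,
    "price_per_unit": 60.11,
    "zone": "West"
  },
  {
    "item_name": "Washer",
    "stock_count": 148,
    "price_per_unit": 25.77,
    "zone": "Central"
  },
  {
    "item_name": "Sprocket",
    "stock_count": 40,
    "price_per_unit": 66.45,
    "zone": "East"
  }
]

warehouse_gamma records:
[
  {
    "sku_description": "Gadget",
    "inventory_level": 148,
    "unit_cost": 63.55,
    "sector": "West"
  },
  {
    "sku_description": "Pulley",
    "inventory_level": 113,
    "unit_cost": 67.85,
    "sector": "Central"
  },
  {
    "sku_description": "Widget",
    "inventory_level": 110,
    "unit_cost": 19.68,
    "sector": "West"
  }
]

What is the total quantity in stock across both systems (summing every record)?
1113

To reconcile these schemas, identify the field holding the quantity in stock in each system:
1. In warehouse_beta it is "stock_count"
2. In warehouse_gamma it is "inventory_level"

From warehouse_beta: 187 + 178 + 189 + 148 + 40 = 742
From warehouse_gamma: 148 + 113 + 110 = 371

Total: 742 + 371 = 1113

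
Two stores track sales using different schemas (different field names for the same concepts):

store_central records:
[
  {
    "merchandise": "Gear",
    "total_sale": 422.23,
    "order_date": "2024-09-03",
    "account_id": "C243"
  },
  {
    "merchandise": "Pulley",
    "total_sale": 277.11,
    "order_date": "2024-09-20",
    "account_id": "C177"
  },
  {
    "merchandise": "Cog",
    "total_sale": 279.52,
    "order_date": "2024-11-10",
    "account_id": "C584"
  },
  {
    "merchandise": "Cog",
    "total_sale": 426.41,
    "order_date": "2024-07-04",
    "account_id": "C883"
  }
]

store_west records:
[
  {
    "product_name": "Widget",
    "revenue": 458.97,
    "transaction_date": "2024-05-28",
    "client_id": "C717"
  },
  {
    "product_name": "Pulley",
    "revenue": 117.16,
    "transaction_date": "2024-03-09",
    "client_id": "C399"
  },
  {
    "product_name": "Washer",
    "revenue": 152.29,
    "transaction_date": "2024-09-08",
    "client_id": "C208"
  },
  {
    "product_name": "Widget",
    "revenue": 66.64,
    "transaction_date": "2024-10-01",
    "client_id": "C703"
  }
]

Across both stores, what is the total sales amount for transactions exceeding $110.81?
2133.69

Schema mapping: "total_sale" (store_central) = "revenue" (store_west) = sale amount

Sum of sales > $110.81 in store_central: 1405.27
Sum of sales > $110.81 in store_west: 728.42

Total: 1405.27 + 728.42 = 2133.69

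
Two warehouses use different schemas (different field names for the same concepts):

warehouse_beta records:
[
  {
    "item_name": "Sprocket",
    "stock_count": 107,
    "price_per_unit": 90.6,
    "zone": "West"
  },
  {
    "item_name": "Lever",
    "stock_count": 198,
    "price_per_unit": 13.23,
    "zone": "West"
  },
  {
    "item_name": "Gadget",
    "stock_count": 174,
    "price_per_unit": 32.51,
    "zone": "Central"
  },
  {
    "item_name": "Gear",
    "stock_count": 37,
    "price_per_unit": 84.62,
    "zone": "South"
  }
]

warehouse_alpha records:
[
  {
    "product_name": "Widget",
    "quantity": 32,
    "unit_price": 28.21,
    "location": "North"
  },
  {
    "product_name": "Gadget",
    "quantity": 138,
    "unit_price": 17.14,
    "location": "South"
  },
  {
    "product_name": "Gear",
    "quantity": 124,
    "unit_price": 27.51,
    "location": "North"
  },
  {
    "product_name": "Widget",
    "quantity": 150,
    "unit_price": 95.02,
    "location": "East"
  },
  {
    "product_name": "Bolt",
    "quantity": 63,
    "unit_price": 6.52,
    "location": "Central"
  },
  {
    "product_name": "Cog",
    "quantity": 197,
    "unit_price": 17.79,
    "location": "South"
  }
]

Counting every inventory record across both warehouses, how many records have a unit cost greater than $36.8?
3

Schema mapping: "price_per_unit" (warehouse_beta) = "unit_price" (warehouse_alpha) = unit cost

Records > $36.8 in warehouse_beta: 2
Records > $36.8 in warehouse_alpha: 1

Total count: 2 + 1 = 3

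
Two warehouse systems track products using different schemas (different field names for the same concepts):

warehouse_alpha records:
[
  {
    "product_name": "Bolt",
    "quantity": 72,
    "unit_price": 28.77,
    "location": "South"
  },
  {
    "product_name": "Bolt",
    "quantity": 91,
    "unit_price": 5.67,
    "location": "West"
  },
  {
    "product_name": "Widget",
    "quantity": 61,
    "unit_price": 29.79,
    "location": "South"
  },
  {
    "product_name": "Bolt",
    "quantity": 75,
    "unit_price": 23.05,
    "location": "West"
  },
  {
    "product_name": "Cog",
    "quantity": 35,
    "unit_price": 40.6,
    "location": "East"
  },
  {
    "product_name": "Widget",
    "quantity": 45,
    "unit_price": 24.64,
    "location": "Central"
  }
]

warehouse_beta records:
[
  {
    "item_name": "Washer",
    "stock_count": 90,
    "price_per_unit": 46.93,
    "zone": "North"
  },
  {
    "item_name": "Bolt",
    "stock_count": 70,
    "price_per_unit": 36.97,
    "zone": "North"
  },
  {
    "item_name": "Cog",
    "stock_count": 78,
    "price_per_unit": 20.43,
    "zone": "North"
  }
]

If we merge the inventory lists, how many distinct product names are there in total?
4

Schema mapping: "product_name" (warehouse_alpha) = "item_name" (warehouse_beta) = product name

Products in warehouse_alpha: ['Bolt', 'Cog', 'Widget']
Products in warehouse_beta: ['Bolt', 'Cog', 'Washer']

Union (unique products): ['Bolt', 'Cog', 'Washer', 'Widget']
Count: 4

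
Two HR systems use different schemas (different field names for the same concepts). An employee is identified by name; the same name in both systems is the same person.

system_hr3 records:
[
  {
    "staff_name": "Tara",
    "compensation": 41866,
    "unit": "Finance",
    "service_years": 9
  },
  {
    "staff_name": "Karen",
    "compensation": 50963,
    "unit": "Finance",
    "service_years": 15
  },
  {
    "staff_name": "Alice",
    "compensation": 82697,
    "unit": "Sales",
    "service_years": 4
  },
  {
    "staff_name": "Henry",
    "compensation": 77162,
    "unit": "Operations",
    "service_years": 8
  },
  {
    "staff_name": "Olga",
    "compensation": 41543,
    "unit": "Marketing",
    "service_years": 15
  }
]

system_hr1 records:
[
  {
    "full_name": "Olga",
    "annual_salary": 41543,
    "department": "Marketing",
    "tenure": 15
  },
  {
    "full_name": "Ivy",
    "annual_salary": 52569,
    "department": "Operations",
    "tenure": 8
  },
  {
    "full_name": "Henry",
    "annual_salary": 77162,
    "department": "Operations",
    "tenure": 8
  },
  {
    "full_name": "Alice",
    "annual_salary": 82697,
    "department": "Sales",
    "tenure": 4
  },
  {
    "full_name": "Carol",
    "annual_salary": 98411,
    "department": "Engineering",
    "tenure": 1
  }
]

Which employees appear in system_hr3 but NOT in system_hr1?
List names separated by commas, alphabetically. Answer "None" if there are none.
Karen, Tara

Schema mapping: "staff_name" (system_hr3) = "full_name" (system_hr1) = employee name

Names in system_hr3: ['Alice', 'Henry', 'Karen', 'Olga', 'Tara']
Names in system_hr1: ['Alice', 'Carol', 'Henry', 'Ivy', 'Olga']

In system_hr3 but not system_hr1: ['Karen', 'Tara']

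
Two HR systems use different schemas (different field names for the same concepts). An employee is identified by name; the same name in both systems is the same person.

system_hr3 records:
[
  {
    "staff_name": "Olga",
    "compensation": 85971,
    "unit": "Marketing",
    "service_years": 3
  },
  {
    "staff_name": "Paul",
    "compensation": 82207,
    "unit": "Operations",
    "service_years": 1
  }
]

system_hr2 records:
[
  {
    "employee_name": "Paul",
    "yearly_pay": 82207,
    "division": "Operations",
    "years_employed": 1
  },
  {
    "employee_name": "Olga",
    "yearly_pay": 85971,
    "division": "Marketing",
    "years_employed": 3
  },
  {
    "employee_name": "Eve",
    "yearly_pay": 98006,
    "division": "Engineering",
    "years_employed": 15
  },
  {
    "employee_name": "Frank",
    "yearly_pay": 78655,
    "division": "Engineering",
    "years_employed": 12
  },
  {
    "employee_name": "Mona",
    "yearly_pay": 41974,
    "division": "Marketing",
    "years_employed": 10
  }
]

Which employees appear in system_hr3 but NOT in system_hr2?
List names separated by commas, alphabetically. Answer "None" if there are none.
None

Schema mapping: "staff_name" (system_hr3) = "employee_name" (system_hr2) = employee name

Names in system_hr3: ['Olga', 'Paul']
Names in system_hr2: ['Eve', 'Frank', 'Mona', 'Olga', 'Paul']

In system_hr3 but not system_hr2: None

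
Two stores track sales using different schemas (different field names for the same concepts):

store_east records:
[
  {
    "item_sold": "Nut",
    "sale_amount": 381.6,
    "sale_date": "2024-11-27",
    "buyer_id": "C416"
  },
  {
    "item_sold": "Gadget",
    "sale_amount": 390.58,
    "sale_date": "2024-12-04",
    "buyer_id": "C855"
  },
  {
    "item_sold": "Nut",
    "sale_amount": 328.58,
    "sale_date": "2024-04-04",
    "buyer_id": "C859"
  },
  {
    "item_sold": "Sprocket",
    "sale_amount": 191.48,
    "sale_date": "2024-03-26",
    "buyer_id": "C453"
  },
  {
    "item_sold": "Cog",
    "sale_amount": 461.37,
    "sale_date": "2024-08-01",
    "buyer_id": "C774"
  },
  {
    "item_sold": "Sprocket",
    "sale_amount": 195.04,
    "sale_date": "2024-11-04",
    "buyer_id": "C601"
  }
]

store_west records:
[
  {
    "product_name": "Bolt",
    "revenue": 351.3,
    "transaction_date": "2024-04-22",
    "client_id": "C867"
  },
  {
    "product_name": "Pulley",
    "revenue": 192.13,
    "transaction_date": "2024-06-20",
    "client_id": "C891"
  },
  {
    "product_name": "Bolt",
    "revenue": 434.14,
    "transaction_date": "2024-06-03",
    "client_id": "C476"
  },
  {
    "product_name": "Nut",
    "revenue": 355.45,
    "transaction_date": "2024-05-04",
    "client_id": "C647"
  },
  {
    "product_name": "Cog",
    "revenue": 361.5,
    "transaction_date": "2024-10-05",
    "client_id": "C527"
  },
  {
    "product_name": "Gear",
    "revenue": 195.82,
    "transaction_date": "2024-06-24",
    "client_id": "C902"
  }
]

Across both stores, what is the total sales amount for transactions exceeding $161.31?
3838.99

Schema mapping: "sale_amount" (store_east) = "revenue" (store_west) = sale amount

Sum of sales > $161.31 in store_east: 1948.65
Sum of sales > $161.31 in store_west: 1890.34

Total: 1948.65 + 1890.34 = 3838.99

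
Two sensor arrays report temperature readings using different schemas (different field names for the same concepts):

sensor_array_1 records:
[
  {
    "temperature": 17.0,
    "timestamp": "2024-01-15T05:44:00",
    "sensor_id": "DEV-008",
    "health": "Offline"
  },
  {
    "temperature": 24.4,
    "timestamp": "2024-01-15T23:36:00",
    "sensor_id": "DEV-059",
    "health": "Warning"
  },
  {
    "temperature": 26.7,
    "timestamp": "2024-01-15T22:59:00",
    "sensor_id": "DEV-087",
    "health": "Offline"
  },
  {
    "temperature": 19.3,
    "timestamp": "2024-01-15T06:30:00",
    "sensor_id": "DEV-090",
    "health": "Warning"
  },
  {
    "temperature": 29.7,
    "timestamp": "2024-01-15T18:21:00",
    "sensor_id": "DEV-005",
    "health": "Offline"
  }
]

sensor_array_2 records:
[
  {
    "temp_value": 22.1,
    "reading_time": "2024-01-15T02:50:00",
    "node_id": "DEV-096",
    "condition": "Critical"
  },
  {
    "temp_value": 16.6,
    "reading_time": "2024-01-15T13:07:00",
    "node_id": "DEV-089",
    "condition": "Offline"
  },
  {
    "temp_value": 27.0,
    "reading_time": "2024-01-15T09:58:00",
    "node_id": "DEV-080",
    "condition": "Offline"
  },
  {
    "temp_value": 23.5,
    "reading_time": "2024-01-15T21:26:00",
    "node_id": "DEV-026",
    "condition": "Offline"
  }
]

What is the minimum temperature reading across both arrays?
16.6

Schema mapping: "temperature" (sensor_array_1) = "temp_value" (sensor_array_2) = temperature reading

Minimum in sensor_array_1: 17.0
Minimum in sensor_array_2: 16.6

Overall minimum: min(17.0, 16.6) = 16.6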